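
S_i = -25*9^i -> [-25, -225, -2025, -18225, -164025]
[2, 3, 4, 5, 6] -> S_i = 2 + 1*i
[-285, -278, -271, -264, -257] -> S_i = -285 + 7*i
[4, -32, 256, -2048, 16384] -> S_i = 4*-8^i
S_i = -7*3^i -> [-7, -21, -63, -189, -567]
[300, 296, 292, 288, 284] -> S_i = 300 + -4*i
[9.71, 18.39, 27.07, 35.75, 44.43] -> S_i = 9.71 + 8.68*i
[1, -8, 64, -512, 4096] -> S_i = 1*-8^i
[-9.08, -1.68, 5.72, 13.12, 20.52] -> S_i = -9.08 + 7.40*i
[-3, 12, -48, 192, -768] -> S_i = -3*-4^i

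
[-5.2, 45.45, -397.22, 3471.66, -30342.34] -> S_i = -5.20*(-8.74)^i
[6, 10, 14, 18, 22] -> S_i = 6 + 4*i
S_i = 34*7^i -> [34, 238, 1666, 11662, 81634]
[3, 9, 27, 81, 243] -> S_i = 3*3^i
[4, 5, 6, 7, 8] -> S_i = 4 + 1*i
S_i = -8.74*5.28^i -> [-8.74, -46.15, -243.66, -1286.51, -6792.77]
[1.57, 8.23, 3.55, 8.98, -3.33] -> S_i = Random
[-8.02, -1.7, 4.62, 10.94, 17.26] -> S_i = -8.02 + 6.32*i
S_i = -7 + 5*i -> [-7, -2, 3, 8, 13]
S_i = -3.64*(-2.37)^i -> [-3.64, 8.63, -20.45, 48.46, -114.84]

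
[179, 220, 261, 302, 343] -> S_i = 179 + 41*i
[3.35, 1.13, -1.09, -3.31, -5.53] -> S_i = 3.35 + -2.22*i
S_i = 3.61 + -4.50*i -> [3.61, -0.89, -5.39, -9.89, -14.39]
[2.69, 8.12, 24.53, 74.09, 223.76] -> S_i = 2.69*3.02^i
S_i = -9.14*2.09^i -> [-9.14, -19.1, -39.92, -83.44, -174.39]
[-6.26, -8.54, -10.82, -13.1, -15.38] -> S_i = -6.26 + -2.28*i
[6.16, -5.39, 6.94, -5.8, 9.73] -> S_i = Random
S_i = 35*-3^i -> [35, -105, 315, -945, 2835]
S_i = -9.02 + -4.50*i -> [-9.02, -13.52, -18.02, -22.52, -27.02]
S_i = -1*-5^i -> [-1, 5, -25, 125, -625]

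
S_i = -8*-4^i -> [-8, 32, -128, 512, -2048]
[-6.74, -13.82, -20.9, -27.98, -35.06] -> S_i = -6.74 + -7.08*i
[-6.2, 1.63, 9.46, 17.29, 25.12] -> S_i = -6.20 + 7.83*i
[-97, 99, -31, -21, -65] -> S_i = Random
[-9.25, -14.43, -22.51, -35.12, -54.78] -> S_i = -9.25*1.56^i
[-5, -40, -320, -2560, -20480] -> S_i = -5*8^i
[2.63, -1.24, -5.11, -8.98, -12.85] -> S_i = 2.63 + -3.87*i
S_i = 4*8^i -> [4, 32, 256, 2048, 16384]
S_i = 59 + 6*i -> [59, 65, 71, 77, 83]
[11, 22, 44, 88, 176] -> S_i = 11*2^i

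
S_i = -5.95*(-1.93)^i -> [-5.95, 11.48, -22.16, 42.77, -82.56]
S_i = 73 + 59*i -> [73, 132, 191, 250, 309]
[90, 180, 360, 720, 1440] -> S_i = 90*2^i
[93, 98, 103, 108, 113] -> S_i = 93 + 5*i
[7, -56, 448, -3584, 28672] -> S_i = 7*-8^i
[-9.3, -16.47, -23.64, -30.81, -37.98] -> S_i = -9.30 + -7.17*i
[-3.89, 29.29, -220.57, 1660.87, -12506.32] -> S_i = -3.89*(-7.53)^i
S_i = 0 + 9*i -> [0, 9, 18, 27, 36]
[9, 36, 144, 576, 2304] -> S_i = 9*4^i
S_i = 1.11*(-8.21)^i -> [1.11, -9.11, 74.82, -614.26, 5043.08]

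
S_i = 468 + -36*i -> [468, 432, 396, 360, 324]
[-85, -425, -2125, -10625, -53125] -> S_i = -85*5^i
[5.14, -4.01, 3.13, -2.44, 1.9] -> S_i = 5.14*(-0.78)^i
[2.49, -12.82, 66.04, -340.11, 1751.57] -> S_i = 2.49*(-5.15)^i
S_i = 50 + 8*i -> [50, 58, 66, 74, 82]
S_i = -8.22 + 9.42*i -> [-8.22, 1.2, 10.62, 20.04, 29.46]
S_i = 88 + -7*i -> [88, 81, 74, 67, 60]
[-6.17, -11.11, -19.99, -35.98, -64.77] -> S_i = -6.17*1.80^i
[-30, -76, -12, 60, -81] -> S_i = Random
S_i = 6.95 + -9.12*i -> [6.95, -2.17, -11.29, -20.41, -29.53]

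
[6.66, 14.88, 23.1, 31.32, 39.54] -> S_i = 6.66 + 8.22*i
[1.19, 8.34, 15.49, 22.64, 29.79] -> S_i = 1.19 + 7.15*i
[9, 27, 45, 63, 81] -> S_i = 9 + 18*i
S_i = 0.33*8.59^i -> [0.33, 2.83, 24.35, 209.17, 1796.75]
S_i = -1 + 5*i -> [-1, 4, 9, 14, 19]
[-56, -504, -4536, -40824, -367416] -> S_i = -56*9^i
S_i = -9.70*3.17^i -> [-9.7, -30.75, -97.47, -308.99, -979.51]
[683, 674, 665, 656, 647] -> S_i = 683 + -9*i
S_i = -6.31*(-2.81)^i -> [-6.31, 17.73, -49.82, 140.01, -393.42]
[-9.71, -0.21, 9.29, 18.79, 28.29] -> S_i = -9.71 + 9.50*i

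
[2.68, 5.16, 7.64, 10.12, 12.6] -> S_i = 2.68 + 2.48*i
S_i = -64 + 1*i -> [-64, -63, -62, -61, -60]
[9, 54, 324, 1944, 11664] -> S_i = 9*6^i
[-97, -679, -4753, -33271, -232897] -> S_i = -97*7^i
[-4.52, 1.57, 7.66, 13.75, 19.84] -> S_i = -4.52 + 6.09*i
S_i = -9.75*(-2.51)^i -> [-9.75, 24.47, -61.43, 154.18, -386.99]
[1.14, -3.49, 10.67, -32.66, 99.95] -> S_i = 1.14*(-3.06)^i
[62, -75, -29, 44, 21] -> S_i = Random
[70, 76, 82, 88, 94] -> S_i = 70 + 6*i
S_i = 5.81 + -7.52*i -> [5.81, -1.71, -9.23, -16.75, -24.27]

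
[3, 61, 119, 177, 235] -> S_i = 3 + 58*i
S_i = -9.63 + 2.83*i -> [-9.63, -6.8, -3.97, -1.14, 1.69]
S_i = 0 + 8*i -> [0, 8, 16, 24, 32]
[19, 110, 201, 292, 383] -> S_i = 19 + 91*i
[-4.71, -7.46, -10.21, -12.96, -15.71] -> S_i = -4.71 + -2.75*i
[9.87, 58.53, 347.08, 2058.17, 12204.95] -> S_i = 9.87*5.93^i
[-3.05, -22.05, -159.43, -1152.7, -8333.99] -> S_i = -3.05*7.23^i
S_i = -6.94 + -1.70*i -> [-6.94, -8.64, -10.34, -12.04, -13.74]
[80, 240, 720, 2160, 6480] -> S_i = 80*3^i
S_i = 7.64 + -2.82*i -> [7.64, 4.82, 2.0, -0.82, -3.64]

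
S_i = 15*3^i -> [15, 45, 135, 405, 1215]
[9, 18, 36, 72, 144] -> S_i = 9*2^i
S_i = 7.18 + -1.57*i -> [7.18, 5.61, 4.04, 2.47, 0.9]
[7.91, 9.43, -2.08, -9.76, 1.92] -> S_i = Random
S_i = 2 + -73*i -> [2, -71, -144, -217, -290]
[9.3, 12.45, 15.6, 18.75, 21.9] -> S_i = 9.30 + 3.15*i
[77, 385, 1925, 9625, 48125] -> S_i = 77*5^i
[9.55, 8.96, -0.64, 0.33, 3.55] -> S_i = Random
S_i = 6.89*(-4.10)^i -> [6.89, -28.25, 115.82, -474.87, 1946.95]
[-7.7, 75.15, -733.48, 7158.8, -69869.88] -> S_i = -7.70*(-9.76)^i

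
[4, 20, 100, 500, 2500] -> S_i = 4*5^i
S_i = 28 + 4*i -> [28, 32, 36, 40, 44]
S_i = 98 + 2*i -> [98, 100, 102, 104, 106]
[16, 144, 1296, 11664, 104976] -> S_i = 16*9^i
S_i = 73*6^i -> [73, 438, 2628, 15768, 94608]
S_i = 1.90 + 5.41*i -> [1.9, 7.31, 12.72, 18.13, 23.54]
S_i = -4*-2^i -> [-4, 8, -16, 32, -64]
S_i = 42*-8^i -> [42, -336, 2688, -21504, 172032]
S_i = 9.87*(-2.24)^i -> [9.87, -22.11, 49.52, -110.93, 248.49]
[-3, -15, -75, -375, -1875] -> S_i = -3*5^i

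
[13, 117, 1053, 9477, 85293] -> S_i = 13*9^i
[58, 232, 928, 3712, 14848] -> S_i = 58*4^i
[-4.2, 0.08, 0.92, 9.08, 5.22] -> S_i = Random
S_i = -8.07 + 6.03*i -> [-8.07, -2.04, 3.99, 10.02, 16.05]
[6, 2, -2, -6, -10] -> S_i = 6 + -4*i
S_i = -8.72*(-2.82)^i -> [-8.72, 24.59, -69.34, 195.55, -551.46]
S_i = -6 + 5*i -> [-6, -1, 4, 9, 14]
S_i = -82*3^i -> [-82, -246, -738, -2214, -6642]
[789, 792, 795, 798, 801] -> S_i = 789 + 3*i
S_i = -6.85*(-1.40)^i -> [-6.85, 9.59, -13.43, 18.8, -26.31]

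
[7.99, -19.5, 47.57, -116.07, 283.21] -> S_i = 7.99*(-2.44)^i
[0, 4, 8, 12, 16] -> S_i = 0 + 4*i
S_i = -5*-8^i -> [-5, 40, -320, 2560, -20480]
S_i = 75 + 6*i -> [75, 81, 87, 93, 99]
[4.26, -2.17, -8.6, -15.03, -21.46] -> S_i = 4.26 + -6.43*i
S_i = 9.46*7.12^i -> [9.46, 67.36, 479.57, 3414.53, 24311.46]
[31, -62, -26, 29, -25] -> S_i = Random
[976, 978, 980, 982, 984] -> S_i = 976 + 2*i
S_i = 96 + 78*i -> [96, 174, 252, 330, 408]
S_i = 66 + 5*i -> [66, 71, 76, 81, 86]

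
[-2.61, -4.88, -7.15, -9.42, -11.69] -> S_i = -2.61 + -2.27*i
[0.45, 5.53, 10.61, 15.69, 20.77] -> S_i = 0.45 + 5.08*i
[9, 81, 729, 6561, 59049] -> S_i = 9*9^i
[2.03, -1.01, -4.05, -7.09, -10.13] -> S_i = 2.03 + -3.04*i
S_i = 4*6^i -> [4, 24, 144, 864, 5184]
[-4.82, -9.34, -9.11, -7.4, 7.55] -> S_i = Random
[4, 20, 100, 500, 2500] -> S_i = 4*5^i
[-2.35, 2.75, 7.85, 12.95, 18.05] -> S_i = -2.35 + 5.10*i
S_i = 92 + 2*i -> [92, 94, 96, 98, 100]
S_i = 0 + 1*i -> [0, 1, 2, 3, 4]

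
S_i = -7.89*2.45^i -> [-7.89, -19.33, -47.36, -116.03, -284.28]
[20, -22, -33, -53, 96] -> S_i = Random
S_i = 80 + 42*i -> [80, 122, 164, 206, 248]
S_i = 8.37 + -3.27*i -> [8.37, 5.1, 1.83, -1.44, -4.71]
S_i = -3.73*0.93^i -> [-3.73, -3.47, -3.23, -3.0, -2.79]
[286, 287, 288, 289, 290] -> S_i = 286 + 1*i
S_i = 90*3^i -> [90, 270, 810, 2430, 7290]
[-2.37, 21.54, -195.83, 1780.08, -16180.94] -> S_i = -2.37*(-9.09)^i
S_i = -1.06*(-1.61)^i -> [-1.06, 1.71, -2.75, 4.42, -7.12]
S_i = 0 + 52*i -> [0, 52, 104, 156, 208]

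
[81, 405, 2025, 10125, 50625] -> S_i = 81*5^i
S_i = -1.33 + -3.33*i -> [-1.33, -4.66, -7.99, -11.32, -14.65]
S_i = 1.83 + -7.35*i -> [1.83, -5.52, -12.87, -20.22, -27.57]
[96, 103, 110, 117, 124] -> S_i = 96 + 7*i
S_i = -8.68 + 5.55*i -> [-8.68, -3.13, 2.42, 7.97, 13.52]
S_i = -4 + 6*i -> [-4, 2, 8, 14, 20]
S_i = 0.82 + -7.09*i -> [0.82, -6.27, -13.36, -20.45, -27.54]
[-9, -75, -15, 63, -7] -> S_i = Random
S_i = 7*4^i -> [7, 28, 112, 448, 1792]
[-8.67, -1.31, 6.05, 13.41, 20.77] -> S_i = -8.67 + 7.36*i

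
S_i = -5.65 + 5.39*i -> [-5.65, -0.26, 5.13, 10.52, 15.91]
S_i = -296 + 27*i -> [-296, -269, -242, -215, -188]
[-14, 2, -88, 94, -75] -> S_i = Random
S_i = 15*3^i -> [15, 45, 135, 405, 1215]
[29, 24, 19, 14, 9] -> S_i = 29 + -5*i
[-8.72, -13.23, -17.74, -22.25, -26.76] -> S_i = -8.72 + -4.51*i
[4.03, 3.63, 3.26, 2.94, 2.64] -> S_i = 4.03*0.90^i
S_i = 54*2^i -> [54, 108, 216, 432, 864]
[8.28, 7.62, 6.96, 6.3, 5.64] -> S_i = 8.28 + -0.66*i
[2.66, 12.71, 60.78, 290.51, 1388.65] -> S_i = 2.66*4.78^i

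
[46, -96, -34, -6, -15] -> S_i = Random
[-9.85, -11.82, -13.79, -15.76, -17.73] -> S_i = -9.85 + -1.97*i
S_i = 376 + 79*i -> [376, 455, 534, 613, 692]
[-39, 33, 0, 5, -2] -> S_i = Random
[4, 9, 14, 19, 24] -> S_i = 4 + 5*i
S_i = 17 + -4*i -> [17, 13, 9, 5, 1]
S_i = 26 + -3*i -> [26, 23, 20, 17, 14]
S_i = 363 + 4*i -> [363, 367, 371, 375, 379]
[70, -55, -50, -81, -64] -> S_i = Random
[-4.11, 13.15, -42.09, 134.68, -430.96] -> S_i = -4.11*(-3.20)^i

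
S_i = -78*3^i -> [-78, -234, -702, -2106, -6318]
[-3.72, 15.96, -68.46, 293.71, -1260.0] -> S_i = -3.72*(-4.29)^i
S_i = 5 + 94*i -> [5, 99, 193, 287, 381]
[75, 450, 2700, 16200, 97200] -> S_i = 75*6^i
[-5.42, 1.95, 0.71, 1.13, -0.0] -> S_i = Random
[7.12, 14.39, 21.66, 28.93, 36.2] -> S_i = 7.12 + 7.27*i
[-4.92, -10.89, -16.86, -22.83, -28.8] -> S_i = -4.92 + -5.97*i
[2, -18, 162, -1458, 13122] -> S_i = 2*-9^i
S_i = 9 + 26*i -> [9, 35, 61, 87, 113]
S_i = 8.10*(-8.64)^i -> [8.1, -69.98, 604.66, -5224.28, 45137.76]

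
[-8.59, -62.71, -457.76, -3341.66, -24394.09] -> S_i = -8.59*7.30^i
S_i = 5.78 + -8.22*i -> [5.78, -2.44, -10.66, -18.88, -27.1]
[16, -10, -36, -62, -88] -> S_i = 16 + -26*i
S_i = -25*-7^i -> [-25, 175, -1225, 8575, -60025]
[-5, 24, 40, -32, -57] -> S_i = Random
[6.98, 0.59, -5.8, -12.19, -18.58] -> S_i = 6.98 + -6.39*i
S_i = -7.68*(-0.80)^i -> [-7.68, 6.14, -4.92, 3.93, -3.15]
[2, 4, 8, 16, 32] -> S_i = 2*2^i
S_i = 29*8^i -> [29, 232, 1856, 14848, 118784]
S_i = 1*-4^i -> [1, -4, 16, -64, 256]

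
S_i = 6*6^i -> [6, 36, 216, 1296, 7776]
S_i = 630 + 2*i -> [630, 632, 634, 636, 638]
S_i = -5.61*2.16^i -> [-5.61, -12.12, -26.17, -56.54, -122.12]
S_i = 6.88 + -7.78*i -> [6.88, -0.9, -8.68, -16.46, -24.24]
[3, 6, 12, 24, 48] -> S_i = 3*2^i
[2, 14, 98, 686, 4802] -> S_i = 2*7^i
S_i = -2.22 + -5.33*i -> [-2.22, -7.55, -12.88, -18.21, -23.54]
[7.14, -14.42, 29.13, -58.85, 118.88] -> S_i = 7.14*(-2.02)^i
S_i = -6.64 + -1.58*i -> [-6.64, -8.22, -9.8, -11.38, -12.96]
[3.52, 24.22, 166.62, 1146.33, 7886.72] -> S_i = 3.52*6.88^i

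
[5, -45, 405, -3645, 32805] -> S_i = 5*-9^i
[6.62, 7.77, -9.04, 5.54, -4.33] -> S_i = Random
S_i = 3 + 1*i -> [3, 4, 5, 6, 7]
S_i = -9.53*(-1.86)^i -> [-9.53, 17.73, -32.97, 61.32, -114.06]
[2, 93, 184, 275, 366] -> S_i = 2 + 91*i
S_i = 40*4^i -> [40, 160, 640, 2560, 10240]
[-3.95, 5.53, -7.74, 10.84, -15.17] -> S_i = -3.95*(-1.40)^i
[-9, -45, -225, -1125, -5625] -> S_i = -9*5^i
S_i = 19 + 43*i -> [19, 62, 105, 148, 191]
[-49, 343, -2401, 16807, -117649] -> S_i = -49*-7^i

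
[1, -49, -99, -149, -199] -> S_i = 1 + -50*i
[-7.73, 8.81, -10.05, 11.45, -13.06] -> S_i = -7.73*(-1.14)^i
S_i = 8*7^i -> [8, 56, 392, 2744, 19208]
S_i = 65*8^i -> [65, 520, 4160, 33280, 266240]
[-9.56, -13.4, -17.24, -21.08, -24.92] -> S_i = -9.56 + -3.84*i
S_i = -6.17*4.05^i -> [-6.17, -24.99, -101.2, -409.87, -1659.99]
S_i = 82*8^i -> [82, 656, 5248, 41984, 335872]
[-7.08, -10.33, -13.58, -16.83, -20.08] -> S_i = -7.08 + -3.25*i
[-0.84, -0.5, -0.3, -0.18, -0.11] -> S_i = -0.84*0.60^i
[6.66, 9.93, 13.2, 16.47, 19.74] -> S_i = 6.66 + 3.27*i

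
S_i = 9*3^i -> [9, 27, 81, 243, 729]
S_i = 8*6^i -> [8, 48, 288, 1728, 10368]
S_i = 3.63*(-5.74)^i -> [3.63, -20.84, 119.6, -686.5, 3940.53]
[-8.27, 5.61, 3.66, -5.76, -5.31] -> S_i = Random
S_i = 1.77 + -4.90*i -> [1.77, -3.13, -8.03, -12.93, -17.83]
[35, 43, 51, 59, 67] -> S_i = 35 + 8*i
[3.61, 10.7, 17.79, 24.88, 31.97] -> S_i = 3.61 + 7.09*i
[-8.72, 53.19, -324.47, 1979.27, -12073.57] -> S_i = -8.72*(-6.10)^i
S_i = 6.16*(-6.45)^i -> [6.16, -39.73, 256.27, -1652.95, 10661.53]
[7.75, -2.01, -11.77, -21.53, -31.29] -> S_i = 7.75 + -9.76*i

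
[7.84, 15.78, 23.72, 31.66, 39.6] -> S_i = 7.84 + 7.94*i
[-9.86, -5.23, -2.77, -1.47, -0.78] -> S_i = -9.86*0.53^i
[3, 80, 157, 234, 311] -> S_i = 3 + 77*i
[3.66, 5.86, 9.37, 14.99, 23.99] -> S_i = 3.66*1.60^i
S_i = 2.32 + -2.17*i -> [2.32, 0.15, -2.02, -4.19, -6.36]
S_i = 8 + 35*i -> [8, 43, 78, 113, 148]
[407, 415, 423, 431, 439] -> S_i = 407 + 8*i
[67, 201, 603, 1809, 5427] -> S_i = 67*3^i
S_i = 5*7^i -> [5, 35, 245, 1715, 12005]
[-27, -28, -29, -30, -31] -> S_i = -27 + -1*i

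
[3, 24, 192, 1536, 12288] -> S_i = 3*8^i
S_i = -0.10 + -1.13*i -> [-0.1, -1.23, -2.36, -3.49, -4.62]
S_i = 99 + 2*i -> [99, 101, 103, 105, 107]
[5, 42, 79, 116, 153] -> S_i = 5 + 37*i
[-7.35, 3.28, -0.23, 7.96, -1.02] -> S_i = Random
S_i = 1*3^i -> [1, 3, 9, 27, 81]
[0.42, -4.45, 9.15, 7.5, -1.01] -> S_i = Random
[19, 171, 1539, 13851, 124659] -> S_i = 19*9^i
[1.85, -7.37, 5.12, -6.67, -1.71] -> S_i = Random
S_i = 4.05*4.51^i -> [4.05, 18.27, 82.38, 371.52, 1675.56]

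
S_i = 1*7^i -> [1, 7, 49, 343, 2401]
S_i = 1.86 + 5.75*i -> [1.86, 7.61, 13.36, 19.11, 24.86]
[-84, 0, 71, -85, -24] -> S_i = Random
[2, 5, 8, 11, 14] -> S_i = 2 + 3*i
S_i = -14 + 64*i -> [-14, 50, 114, 178, 242]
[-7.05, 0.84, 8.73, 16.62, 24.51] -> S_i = -7.05 + 7.89*i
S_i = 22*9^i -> [22, 198, 1782, 16038, 144342]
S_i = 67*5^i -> [67, 335, 1675, 8375, 41875]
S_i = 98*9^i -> [98, 882, 7938, 71442, 642978]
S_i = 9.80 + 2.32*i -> [9.8, 12.12, 14.44, 16.76, 19.08]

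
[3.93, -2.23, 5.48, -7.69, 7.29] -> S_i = Random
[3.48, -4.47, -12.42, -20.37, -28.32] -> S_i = 3.48 + -7.95*i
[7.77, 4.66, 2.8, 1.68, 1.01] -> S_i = 7.77*0.60^i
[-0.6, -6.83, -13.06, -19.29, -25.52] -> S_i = -0.60 + -6.23*i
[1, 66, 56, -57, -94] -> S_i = Random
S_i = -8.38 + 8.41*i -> [-8.38, 0.03, 8.44, 16.85, 25.26]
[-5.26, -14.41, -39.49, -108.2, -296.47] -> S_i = -5.26*2.74^i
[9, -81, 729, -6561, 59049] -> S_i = 9*-9^i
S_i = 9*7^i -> [9, 63, 441, 3087, 21609]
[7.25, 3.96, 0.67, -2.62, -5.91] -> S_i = 7.25 + -3.29*i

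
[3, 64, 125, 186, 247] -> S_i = 3 + 61*i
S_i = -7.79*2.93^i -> [-7.79, -22.82, -66.88, -195.95, -574.13]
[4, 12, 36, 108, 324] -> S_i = 4*3^i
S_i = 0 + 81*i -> [0, 81, 162, 243, 324]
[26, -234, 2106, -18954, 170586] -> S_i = 26*-9^i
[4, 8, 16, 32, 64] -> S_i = 4*2^i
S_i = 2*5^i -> [2, 10, 50, 250, 1250]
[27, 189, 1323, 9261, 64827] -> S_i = 27*7^i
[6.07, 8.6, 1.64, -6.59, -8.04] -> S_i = Random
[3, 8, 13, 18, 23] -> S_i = 3 + 5*i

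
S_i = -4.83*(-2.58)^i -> [-4.83, 12.46, -32.15, 82.95, -214.01]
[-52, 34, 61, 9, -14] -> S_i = Random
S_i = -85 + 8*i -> [-85, -77, -69, -61, -53]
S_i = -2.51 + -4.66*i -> [-2.51, -7.17, -11.83, -16.49, -21.15]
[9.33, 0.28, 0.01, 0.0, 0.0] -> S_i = 9.33*0.03^i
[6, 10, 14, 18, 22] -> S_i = 6 + 4*i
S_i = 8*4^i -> [8, 32, 128, 512, 2048]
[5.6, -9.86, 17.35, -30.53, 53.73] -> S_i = 5.60*(-1.76)^i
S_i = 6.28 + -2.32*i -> [6.28, 3.96, 1.64, -0.68, -3.0]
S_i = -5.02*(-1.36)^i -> [-5.02, 6.83, -9.28, 12.63, -17.17]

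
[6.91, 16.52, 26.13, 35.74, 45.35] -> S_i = 6.91 + 9.61*i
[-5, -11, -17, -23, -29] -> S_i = -5 + -6*i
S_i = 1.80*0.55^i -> [1.8, 0.99, 0.54, 0.3, 0.16]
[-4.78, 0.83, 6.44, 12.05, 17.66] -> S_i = -4.78 + 5.61*i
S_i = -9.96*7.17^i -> [-9.96, -71.41, -512.03, -3671.27, -26323.03]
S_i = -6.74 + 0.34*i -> [-6.74, -6.4, -6.06, -5.72, -5.38]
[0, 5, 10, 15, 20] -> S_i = 0 + 5*i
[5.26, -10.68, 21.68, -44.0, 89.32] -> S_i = 5.26*(-2.03)^i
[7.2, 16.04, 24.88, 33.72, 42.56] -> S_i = 7.20 + 8.84*i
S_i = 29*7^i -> [29, 203, 1421, 9947, 69629]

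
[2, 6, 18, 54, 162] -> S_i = 2*3^i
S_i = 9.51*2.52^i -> [9.51, 23.97, 60.39, 152.19, 383.52]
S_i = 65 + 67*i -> [65, 132, 199, 266, 333]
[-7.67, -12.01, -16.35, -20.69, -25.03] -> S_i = -7.67 + -4.34*i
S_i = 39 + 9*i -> [39, 48, 57, 66, 75]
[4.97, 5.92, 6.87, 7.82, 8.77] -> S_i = 4.97 + 0.95*i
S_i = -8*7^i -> [-8, -56, -392, -2744, -19208]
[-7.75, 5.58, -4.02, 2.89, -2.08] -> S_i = -7.75*(-0.72)^i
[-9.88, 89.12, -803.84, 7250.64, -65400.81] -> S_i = -9.88*(-9.02)^i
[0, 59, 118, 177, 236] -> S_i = 0 + 59*i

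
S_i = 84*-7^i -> [84, -588, 4116, -28812, 201684]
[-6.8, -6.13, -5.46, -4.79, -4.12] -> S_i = -6.80 + 0.67*i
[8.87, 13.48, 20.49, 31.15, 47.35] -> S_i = 8.87*1.52^i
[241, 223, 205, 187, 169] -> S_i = 241 + -18*i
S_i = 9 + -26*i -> [9, -17, -43, -69, -95]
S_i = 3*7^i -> [3, 21, 147, 1029, 7203]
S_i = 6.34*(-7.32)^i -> [6.34, -46.41, 339.71, -2486.69, 18202.61]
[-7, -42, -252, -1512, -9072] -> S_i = -7*6^i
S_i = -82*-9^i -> [-82, 738, -6642, 59778, -538002]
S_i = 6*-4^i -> [6, -24, 96, -384, 1536]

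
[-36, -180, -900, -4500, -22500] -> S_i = -36*5^i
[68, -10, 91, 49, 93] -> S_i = Random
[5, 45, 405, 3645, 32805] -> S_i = 5*9^i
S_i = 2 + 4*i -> [2, 6, 10, 14, 18]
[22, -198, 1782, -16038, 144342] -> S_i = 22*-9^i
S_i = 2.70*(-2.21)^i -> [2.7, -5.97, 13.19, -29.14, 64.41]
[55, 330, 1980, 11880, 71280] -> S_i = 55*6^i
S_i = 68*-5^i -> [68, -340, 1700, -8500, 42500]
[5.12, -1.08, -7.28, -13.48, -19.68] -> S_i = 5.12 + -6.20*i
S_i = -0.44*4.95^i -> [-0.44, -2.18, -10.78, -53.37, -264.16]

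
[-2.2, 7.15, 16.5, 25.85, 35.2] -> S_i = -2.20 + 9.35*i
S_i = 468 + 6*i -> [468, 474, 480, 486, 492]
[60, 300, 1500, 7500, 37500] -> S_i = 60*5^i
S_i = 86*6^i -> [86, 516, 3096, 18576, 111456]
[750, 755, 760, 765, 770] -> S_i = 750 + 5*i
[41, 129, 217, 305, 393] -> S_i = 41 + 88*i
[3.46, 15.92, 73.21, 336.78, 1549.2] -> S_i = 3.46*4.60^i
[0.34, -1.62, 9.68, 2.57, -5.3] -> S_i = Random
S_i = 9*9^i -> [9, 81, 729, 6561, 59049]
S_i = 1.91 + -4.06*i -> [1.91, -2.15, -6.21, -10.27, -14.33]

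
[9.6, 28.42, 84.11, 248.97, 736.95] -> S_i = 9.60*2.96^i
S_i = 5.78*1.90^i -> [5.78, 10.98, 20.87, 39.65, 75.33]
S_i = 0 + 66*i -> [0, 66, 132, 198, 264]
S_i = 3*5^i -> [3, 15, 75, 375, 1875]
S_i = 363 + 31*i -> [363, 394, 425, 456, 487]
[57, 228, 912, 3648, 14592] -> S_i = 57*4^i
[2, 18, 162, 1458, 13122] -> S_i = 2*9^i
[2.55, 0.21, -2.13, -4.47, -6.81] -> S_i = 2.55 + -2.34*i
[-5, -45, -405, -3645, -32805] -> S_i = -5*9^i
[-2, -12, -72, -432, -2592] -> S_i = -2*6^i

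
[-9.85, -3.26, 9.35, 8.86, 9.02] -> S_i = Random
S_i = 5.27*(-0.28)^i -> [5.27, -1.48, 0.41, -0.12, 0.03]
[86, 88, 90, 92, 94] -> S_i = 86 + 2*i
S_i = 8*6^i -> [8, 48, 288, 1728, 10368]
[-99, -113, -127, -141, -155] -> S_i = -99 + -14*i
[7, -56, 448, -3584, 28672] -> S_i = 7*-8^i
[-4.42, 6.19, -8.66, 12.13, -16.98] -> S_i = -4.42*(-1.40)^i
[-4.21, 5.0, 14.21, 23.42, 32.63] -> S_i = -4.21 + 9.21*i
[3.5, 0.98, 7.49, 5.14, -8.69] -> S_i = Random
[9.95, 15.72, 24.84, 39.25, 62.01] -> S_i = 9.95*1.58^i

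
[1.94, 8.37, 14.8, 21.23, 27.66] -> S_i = 1.94 + 6.43*i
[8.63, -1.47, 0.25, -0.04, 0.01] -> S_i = 8.63*(-0.17)^i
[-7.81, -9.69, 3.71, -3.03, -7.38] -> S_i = Random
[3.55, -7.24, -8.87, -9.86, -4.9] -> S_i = Random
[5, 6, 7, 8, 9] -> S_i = 5 + 1*i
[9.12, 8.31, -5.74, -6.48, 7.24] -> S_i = Random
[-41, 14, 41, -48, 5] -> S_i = Random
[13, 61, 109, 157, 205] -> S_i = 13 + 48*i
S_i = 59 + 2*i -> [59, 61, 63, 65, 67]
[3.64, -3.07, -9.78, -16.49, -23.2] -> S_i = 3.64 + -6.71*i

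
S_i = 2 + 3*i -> [2, 5, 8, 11, 14]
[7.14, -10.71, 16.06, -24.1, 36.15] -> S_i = 7.14*(-1.50)^i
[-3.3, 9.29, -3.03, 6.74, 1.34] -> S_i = Random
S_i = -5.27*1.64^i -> [-5.27, -8.64, -14.17, -23.25, -38.12]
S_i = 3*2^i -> [3, 6, 12, 24, 48]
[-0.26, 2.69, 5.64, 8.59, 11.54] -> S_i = -0.26 + 2.95*i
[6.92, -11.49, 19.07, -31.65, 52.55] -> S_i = 6.92*(-1.66)^i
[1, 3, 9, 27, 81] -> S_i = 1*3^i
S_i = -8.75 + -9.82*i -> [-8.75, -18.57, -28.39, -38.21, -48.03]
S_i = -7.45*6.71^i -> [-7.45, -49.99, -335.43, -2250.73, -15102.41]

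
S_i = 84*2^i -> [84, 168, 336, 672, 1344]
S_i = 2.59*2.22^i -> [2.59, 5.75, 12.76, 28.34, 62.91]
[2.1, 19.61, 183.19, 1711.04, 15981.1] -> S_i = 2.10*9.34^i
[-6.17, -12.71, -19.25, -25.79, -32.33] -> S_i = -6.17 + -6.54*i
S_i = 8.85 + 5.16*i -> [8.85, 14.01, 19.17, 24.33, 29.49]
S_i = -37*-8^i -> [-37, 296, -2368, 18944, -151552]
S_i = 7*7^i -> [7, 49, 343, 2401, 16807]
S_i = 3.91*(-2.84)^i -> [3.91, -11.1, 31.54, -89.56, 254.36]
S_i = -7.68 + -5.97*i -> [-7.68, -13.65, -19.62, -25.59, -31.56]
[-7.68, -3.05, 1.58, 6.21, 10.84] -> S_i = -7.68 + 4.63*i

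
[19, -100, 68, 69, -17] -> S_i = Random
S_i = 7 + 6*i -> [7, 13, 19, 25, 31]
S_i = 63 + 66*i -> [63, 129, 195, 261, 327]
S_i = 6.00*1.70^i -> [6.0, 10.2, 17.34, 29.48, 50.11]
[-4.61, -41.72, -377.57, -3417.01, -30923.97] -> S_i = -4.61*9.05^i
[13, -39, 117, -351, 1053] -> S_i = 13*-3^i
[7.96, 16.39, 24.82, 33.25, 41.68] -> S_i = 7.96 + 8.43*i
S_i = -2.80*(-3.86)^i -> [-2.8, 10.81, -41.72, 161.03, -621.59]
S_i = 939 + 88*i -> [939, 1027, 1115, 1203, 1291]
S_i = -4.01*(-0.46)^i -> [-4.01, 1.84, -0.85, 0.39, -0.18]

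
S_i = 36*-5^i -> [36, -180, 900, -4500, 22500]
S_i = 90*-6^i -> [90, -540, 3240, -19440, 116640]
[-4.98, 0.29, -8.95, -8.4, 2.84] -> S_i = Random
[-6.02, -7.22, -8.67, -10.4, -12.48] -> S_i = -6.02*1.20^i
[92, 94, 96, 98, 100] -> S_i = 92 + 2*i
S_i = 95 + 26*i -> [95, 121, 147, 173, 199]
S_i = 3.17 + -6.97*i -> [3.17, -3.8, -10.77, -17.74, -24.71]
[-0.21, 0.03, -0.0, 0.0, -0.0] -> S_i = -0.21*(-0.13)^i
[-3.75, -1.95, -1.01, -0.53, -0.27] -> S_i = -3.75*0.52^i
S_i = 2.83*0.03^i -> [2.83, 0.08, 0.0, 0.0, 0.0]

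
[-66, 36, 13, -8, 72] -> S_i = Random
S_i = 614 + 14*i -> [614, 628, 642, 656, 670]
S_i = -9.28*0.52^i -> [-9.28, -4.83, -2.51, -1.3, -0.68]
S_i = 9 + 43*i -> [9, 52, 95, 138, 181]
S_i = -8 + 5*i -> [-8, -3, 2, 7, 12]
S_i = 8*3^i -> [8, 24, 72, 216, 648]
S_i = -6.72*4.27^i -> [-6.72, -28.69, -122.53, -523.18, -2233.99]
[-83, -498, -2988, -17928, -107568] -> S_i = -83*6^i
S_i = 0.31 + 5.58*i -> [0.31, 5.89, 11.47, 17.05, 22.63]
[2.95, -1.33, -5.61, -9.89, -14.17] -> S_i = 2.95 + -4.28*i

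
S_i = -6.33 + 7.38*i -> [-6.33, 1.05, 8.43, 15.81, 23.19]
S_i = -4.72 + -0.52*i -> [-4.72, -5.24, -5.76, -6.28, -6.8]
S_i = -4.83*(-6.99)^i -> [-4.83, 33.76, -235.99, 1649.6, -11530.7]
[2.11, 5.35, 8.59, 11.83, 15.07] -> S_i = 2.11 + 3.24*i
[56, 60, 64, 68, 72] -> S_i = 56 + 4*i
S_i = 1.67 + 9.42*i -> [1.67, 11.09, 20.51, 29.93, 39.35]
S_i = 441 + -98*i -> [441, 343, 245, 147, 49]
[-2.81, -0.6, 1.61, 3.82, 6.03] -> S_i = -2.81 + 2.21*i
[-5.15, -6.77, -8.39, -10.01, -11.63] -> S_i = -5.15 + -1.62*i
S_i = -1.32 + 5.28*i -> [-1.32, 3.96, 9.24, 14.52, 19.8]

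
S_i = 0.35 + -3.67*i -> [0.35, -3.32, -6.99, -10.66, -14.33]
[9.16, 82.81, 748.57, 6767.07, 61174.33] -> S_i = 9.16*9.04^i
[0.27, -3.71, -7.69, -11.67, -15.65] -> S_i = 0.27 + -3.98*i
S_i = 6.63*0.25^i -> [6.63, 1.66, 0.41, 0.1, 0.03]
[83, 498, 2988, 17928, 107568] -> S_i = 83*6^i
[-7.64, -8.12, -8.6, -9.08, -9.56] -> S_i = -7.64 + -0.48*i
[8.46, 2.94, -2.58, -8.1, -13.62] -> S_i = 8.46 + -5.52*i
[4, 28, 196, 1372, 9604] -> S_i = 4*7^i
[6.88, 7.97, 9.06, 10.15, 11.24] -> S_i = 6.88 + 1.09*i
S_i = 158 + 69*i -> [158, 227, 296, 365, 434]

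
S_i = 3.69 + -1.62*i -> [3.69, 2.07, 0.45, -1.17, -2.79]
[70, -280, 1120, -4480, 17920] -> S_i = 70*-4^i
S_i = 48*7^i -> [48, 336, 2352, 16464, 115248]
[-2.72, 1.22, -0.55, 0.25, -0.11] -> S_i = -2.72*(-0.45)^i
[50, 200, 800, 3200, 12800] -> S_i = 50*4^i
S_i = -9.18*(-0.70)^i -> [-9.18, 6.43, -4.5, 3.15, -2.2]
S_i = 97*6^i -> [97, 582, 3492, 20952, 125712]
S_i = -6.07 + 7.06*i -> [-6.07, 0.99, 8.05, 15.11, 22.17]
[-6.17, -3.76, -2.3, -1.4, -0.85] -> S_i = -6.17*0.61^i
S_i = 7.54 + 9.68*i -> [7.54, 17.22, 26.9, 36.58, 46.26]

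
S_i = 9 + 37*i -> [9, 46, 83, 120, 157]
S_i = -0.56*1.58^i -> [-0.56, -0.88, -1.4, -2.21, -3.49]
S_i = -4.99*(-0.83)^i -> [-4.99, 4.14, -3.44, 2.85, -2.37]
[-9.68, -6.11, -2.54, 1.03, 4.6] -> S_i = -9.68 + 3.57*i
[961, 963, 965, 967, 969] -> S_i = 961 + 2*i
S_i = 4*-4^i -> [4, -16, 64, -256, 1024]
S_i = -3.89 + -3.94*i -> [-3.89, -7.83, -11.77, -15.71, -19.65]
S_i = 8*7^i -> [8, 56, 392, 2744, 19208]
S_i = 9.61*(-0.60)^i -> [9.61, -5.77, 3.46, -2.08, 1.25]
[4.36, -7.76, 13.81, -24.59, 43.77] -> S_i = 4.36*(-1.78)^i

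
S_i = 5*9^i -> [5, 45, 405, 3645, 32805]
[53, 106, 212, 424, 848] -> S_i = 53*2^i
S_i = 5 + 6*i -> [5, 11, 17, 23, 29]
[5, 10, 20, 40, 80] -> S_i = 5*2^i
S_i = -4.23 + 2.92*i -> [-4.23, -1.31, 1.61, 4.53, 7.45]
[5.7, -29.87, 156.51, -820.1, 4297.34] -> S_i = 5.70*(-5.24)^i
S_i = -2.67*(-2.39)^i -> [-2.67, 6.38, -15.25, 36.45, -87.12]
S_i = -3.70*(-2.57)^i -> [-3.7, 9.51, -24.44, 62.81, -161.41]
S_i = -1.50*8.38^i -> [-1.5, -12.57, -105.34, -882.72, -7397.2]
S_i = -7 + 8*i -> [-7, 1, 9, 17, 25]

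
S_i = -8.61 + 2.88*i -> [-8.61, -5.73, -2.85, 0.03, 2.91]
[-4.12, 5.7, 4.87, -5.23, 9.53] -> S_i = Random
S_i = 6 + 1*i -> [6, 7, 8, 9, 10]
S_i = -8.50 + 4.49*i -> [-8.5, -4.01, 0.48, 4.97, 9.46]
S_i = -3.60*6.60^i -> [-3.6, -23.76, -156.82, -1034.99, -6830.9]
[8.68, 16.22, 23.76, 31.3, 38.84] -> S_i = 8.68 + 7.54*i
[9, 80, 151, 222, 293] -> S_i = 9 + 71*i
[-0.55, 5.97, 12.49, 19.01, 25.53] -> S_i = -0.55 + 6.52*i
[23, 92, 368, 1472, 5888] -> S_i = 23*4^i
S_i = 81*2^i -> [81, 162, 324, 648, 1296]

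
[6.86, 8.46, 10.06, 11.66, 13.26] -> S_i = 6.86 + 1.60*i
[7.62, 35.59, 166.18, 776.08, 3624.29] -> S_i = 7.62*4.67^i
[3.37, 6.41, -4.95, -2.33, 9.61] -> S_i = Random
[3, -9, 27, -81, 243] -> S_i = 3*-3^i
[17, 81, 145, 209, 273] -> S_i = 17 + 64*i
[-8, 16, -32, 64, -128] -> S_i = -8*-2^i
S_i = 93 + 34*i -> [93, 127, 161, 195, 229]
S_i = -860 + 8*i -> [-860, -852, -844, -836, -828]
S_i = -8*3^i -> [-8, -24, -72, -216, -648]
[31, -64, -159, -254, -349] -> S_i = 31 + -95*i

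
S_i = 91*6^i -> [91, 546, 3276, 19656, 117936]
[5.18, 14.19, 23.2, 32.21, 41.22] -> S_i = 5.18 + 9.01*i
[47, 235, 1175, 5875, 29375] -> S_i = 47*5^i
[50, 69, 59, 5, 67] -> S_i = Random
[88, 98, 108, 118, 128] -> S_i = 88 + 10*i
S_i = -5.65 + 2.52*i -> [-5.65, -3.13, -0.61, 1.91, 4.43]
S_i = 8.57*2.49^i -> [8.57, 21.34, 53.13, 132.31, 329.44]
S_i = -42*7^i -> [-42, -294, -2058, -14406, -100842]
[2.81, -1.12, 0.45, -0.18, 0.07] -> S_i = 2.81*(-0.40)^i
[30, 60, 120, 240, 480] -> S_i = 30*2^i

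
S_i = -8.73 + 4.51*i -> [-8.73, -4.22, 0.29, 4.8, 9.31]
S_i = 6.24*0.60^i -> [6.24, 3.74, 2.25, 1.35, 0.81]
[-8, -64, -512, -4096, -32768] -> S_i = -8*8^i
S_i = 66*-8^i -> [66, -528, 4224, -33792, 270336]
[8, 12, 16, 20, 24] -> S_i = 8 + 4*i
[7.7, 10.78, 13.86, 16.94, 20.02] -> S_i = 7.70 + 3.08*i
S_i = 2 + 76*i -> [2, 78, 154, 230, 306]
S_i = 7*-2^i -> [7, -14, 28, -56, 112]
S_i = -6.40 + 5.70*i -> [-6.4, -0.7, 5.0, 10.7, 16.4]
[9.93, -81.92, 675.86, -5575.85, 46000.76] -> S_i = 9.93*(-8.25)^i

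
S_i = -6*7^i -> [-6, -42, -294, -2058, -14406]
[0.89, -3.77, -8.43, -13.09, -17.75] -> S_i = 0.89 + -4.66*i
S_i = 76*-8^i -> [76, -608, 4864, -38912, 311296]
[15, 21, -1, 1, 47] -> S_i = Random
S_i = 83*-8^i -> [83, -664, 5312, -42496, 339968]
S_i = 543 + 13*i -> [543, 556, 569, 582, 595]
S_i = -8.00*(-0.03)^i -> [-8.0, 0.24, -0.01, 0.0, -0.0]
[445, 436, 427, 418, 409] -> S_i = 445 + -9*i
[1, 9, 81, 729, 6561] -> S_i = 1*9^i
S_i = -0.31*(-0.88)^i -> [-0.31, 0.27, -0.24, 0.21, -0.19]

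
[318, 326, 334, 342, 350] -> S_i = 318 + 8*i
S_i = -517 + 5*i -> [-517, -512, -507, -502, -497]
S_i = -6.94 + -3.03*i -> [-6.94, -9.97, -13.0, -16.03, -19.06]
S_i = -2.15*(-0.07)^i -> [-2.15, 0.15, -0.01, 0.0, -0.0]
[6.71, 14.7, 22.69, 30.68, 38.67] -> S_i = 6.71 + 7.99*i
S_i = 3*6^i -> [3, 18, 108, 648, 3888]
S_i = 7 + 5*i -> [7, 12, 17, 22, 27]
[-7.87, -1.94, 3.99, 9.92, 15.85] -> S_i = -7.87 + 5.93*i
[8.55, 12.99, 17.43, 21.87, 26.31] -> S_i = 8.55 + 4.44*i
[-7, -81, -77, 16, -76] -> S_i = Random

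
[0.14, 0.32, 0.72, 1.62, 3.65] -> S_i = 0.14*2.26^i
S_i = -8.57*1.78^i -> [-8.57, -15.25, -27.15, -48.33, -86.03]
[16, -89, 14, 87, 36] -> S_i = Random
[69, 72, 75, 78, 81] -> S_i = 69 + 3*i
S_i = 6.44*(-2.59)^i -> [6.44, -16.68, 43.2, -111.89, 289.79]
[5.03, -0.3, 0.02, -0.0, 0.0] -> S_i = 5.03*(-0.06)^i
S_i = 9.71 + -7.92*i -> [9.71, 1.79, -6.13, -14.05, -21.97]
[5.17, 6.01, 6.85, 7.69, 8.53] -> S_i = 5.17 + 0.84*i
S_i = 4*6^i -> [4, 24, 144, 864, 5184]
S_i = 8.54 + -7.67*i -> [8.54, 0.87, -6.8, -14.47, -22.14]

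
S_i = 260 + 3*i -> [260, 263, 266, 269, 272]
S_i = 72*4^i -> [72, 288, 1152, 4608, 18432]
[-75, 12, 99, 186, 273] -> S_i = -75 + 87*i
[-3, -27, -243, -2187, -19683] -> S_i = -3*9^i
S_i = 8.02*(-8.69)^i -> [8.02, -69.69, 605.64, -5263.0, 45735.5]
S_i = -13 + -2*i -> [-13, -15, -17, -19, -21]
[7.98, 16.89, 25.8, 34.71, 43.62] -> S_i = 7.98 + 8.91*i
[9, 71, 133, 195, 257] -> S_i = 9 + 62*i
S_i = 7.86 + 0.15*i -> [7.86, 8.01, 8.16, 8.31, 8.46]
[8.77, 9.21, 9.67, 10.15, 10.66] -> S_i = 8.77*1.05^i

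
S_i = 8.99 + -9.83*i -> [8.99, -0.84, -10.67, -20.5, -30.33]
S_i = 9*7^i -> [9, 63, 441, 3087, 21609]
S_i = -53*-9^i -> [-53, 477, -4293, 38637, -347733]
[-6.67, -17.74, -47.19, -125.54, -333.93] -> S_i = -6.67*2.66^i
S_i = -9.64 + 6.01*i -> [-9.64, -3.63, 2.38, 8.39, 14.4]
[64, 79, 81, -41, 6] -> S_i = Random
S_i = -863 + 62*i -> [-863, -801, -739, -677, -615]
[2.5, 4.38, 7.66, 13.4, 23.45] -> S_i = 2.50*1.75^i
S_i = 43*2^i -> [43, 86, 172, 344, 688]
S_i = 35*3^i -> [35, 105, 315, 945, 2835]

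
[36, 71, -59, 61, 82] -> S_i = Random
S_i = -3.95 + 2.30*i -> [-3.95, -1.65, 0.65, 2.95, 5.25]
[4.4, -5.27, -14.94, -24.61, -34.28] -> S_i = 4.40 + -9.67*i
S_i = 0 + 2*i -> [0, 2, 4, 6, 8]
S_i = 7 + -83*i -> [7, -76, -159, -242, -325]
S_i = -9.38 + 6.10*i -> [-9.38, -3.28, 2.82, 8.92, 15.02]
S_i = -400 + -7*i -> [-400, -407, -414, -421, -428]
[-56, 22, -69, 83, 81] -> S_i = Random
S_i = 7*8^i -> [7, 56, 448, 3584, 28672]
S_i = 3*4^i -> [3, 12, 48, 192, 768]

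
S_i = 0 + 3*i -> [0, 3, 6, 9, 12]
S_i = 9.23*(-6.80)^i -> [9.23, -62.76, 426.8, -2902.21, 19735.01]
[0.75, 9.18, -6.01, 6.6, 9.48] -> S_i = Random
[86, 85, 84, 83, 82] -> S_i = 86 + -1*i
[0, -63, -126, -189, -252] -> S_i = 0 + -63*i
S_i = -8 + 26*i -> [-8, 18, 44, 70, 96]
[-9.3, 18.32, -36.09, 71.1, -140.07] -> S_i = -9.30*(-1.97)^i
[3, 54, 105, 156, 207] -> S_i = 3 + 51*i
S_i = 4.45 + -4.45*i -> [4.45, 0.0, -4.45, -8.9, -13.35]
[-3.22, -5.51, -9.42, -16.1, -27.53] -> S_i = -3.22*1.71^i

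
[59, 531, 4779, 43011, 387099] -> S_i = 59*9^i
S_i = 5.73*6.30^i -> [5.73, 36.1, 227.42, 1432.77, 9026.45]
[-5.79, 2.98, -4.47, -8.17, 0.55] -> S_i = Random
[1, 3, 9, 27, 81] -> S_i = 1*3^i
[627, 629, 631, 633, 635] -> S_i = 627 + 2*i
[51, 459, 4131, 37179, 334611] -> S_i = 51*9^i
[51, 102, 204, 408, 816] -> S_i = 51*2^i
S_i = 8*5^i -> [8, 40, 200, 1000, 5000]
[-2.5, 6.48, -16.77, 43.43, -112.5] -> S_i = -2.50*(-2.59)^i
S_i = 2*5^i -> [2, 10, 50, 250, 1250]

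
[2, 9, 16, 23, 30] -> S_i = 2 + 7*i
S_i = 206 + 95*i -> [206, 301, 396, 491, 586]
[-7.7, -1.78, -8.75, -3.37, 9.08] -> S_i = Random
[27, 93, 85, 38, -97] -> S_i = Random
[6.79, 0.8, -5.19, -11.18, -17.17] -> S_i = 6.79 + -5.99*i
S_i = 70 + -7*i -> [70, 63, 56, 49, 42]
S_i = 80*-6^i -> [80, -480, 2880, -17280, 103680]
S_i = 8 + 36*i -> [8, 44, 80, 116, 152]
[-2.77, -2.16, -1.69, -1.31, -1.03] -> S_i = -2.77*0.78^i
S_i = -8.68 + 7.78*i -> [-8.68, -0.9, 6.88, 14.66, 22.44]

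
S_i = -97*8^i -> [-97, -776, -6208, -49664, -397312]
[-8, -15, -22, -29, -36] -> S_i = -8 + -7*i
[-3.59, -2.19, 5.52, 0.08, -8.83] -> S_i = Random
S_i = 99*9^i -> [99, 891, 8019, 72171, 649539]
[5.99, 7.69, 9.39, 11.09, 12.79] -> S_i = 5.99 + 1.70*i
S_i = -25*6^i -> [-25, -150, -900, -5400, -32400]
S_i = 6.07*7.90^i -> [6.07, 47.95, 378.83, 2992.75, 23642.7]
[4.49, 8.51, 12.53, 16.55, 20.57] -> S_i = 4.49 + 4.02*i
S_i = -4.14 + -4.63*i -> [-4.14, -8.77, -13.4, -18.03, -22.66]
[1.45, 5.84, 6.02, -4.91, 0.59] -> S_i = Random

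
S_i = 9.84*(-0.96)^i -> [9.84, -9.45, 9.07, -8.71, 8.36]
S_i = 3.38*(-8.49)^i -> [3.38, -28.7, 243.63, -2068.42, 17560.93]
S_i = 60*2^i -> [60, 120, 240, 480, 960]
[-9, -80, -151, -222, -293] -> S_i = -9 + -71*i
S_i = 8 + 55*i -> [8, 63, 118, 173, 228]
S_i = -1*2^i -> [-1, -2, -4, -8, -16]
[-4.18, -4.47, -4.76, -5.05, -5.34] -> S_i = -4.18 + -0.29*i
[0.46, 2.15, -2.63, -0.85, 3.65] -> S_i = Random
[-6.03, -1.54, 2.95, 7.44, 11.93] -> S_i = -6.03 + 4.49*i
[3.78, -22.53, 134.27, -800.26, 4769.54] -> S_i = 3.78*(-5.96)^i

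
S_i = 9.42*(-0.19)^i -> [9.42, -1.79, 0.34, -0.06, 0.01]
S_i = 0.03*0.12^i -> [0.03, 0.0, 0.0, 0.0, 0.0]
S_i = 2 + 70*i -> [2, 72, 142, 212, 282]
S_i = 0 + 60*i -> [0, 60, 120, 180, 240]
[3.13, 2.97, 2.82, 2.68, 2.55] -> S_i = 3.13*0.95^i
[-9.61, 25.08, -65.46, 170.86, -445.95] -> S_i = -9.61*(-2.61)^i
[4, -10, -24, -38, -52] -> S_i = 4 + -14*i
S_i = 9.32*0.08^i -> [9.32, 0.75, 0.06, 0.0, 0.0]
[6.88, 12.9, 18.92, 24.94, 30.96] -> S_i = 6.88 + 6.02*i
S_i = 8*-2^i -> [8, -16, 32, -64, 128]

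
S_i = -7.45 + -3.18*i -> [-7.45, -10.63, -13.81, -16.99, -20.17]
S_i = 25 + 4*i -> [25, 29, 33, 37, 41]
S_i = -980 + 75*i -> [-980, -905, -830, -755, -680]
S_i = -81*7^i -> [-81, -567, -3969, -27783, -194481]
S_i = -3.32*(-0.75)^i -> [-3.32, 2.49, -1.87, 1.4, -1.05]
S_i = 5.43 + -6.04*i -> [5.43, -0.61, -6.65, -12.69, -18.73]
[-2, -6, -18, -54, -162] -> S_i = -2*3^i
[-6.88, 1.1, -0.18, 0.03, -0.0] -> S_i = -6.88*(-0.16)^i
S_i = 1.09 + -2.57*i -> [1.09, -1.48, -4.05, -6.62, -9.19]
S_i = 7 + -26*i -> [7, -19, -45, -71, -97]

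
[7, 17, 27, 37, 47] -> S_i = 7 + 10*i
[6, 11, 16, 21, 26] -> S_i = 6 + 5*i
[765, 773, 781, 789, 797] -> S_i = 765 + 8*i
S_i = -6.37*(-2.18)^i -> [-6.37, 13.89, -30.27, 65.99, -143.87]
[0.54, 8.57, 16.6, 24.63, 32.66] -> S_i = 0.54 + 8.03*i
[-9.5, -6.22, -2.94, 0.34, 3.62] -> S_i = -9.50 + 3.28*i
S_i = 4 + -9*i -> [4, -5, -14, -23, -32]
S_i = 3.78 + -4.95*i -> [3.78, -1.17, -6.12, -11.07, -16.02]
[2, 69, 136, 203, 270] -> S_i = 2 + 67*i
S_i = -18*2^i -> [-18, -36, -72, -144, -288]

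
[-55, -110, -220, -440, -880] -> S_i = -55*2^i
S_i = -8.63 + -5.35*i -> [-8.63, -13.98, -19.33, -24.68, -30.03]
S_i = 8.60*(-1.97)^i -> [8.6, -16.94, 33.38, -65.75, 129.53]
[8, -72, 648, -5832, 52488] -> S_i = 8*-9^i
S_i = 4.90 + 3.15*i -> [4.9, 8.05, 11.2, 14.35, 17.5]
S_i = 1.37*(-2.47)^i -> [1.37, -3.38, 8.36, -20.64, 50.99]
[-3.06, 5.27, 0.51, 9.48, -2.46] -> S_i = Random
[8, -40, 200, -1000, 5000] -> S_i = 8*-5^i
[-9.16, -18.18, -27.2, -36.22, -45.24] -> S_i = -9.16 + -9.02*i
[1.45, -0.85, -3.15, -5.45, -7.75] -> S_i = 1.45 + -2.30*i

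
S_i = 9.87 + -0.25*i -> [9.87, 9.62, 9.37, 9.12, 8.87]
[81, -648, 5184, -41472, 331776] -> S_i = 81*-8^i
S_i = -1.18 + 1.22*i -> [-1.18, 0.04, 1.26, 2.48, 3.7]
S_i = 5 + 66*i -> [5, 71, 137, 203, 269]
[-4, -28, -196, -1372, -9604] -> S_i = -4*7^i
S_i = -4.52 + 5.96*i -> [-4.52, 1.44, 7.4, 13.36, 19.32]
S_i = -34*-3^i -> [-34, 102, -306, 918, -2754]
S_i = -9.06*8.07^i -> [-9.06, -73.11, -590.03, -4761.55, -38425.75]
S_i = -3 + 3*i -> [-3, 0, 3, 6, 9]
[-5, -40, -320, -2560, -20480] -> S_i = -5*8^i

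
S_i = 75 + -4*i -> [75, 71, 67, 63, 59]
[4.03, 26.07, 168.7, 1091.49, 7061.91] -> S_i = 4.03*6.47^i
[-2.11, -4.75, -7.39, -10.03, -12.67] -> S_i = -2.11 + -2.64*i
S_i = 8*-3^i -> [8, -24, 72, -216, 648]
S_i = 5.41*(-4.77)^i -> [5.41, -25.81, 123.09, -587.15, 2800.73]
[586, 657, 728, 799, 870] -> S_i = 586 + 71*i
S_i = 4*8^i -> [4, 32, 256, 2048, 16384]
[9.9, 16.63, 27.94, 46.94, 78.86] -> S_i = 9.90*1.68^i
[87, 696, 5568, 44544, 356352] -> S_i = 87*8^i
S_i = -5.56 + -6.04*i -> [-5.56, -11.6, -17.64, -23.68, -29.72]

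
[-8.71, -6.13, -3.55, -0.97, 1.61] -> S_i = -8.71 + 2.58*i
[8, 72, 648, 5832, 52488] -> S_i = 8*9^i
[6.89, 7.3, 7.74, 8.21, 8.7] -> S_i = 6.89*1.06^i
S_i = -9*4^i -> [-9, -36, -144, -576, -2304]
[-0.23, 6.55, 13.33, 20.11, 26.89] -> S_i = -0.23 + 6.78*i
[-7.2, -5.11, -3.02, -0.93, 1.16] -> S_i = -7.20 + 2.09*i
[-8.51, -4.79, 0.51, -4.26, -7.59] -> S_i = Random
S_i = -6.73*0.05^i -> [-6.73, -0.34, -0.02, -0.0, -0.0]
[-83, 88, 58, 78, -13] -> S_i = Random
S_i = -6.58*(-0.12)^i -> [-6.58, 0.79, -0.09, 0.01, -0.0]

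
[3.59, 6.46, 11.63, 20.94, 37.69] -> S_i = 3.59*1.80^i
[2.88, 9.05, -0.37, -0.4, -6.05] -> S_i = Random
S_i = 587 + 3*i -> [587, 590, 593, 596, 599]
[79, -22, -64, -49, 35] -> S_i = Random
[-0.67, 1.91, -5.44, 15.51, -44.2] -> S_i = -0.67*(-2.85)^i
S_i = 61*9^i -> [61, 549, 4941, 44469, 400221]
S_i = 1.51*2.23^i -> [1.51, 3.37, 7.51, 16.75, 37.34]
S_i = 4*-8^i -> [4, -32, 256, -2048, 16384]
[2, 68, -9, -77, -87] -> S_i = Random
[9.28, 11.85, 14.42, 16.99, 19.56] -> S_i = 9.28 + 2.57*i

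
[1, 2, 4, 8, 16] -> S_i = 1*2^i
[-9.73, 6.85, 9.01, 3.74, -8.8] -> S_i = Random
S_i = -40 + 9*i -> [-40, -31, -22, -13, -4]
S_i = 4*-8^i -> [4, -32, 256, -2048, 16384]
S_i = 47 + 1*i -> [47, 48, 49, 50, 51]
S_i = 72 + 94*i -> [72, 166, 260, 354, 448]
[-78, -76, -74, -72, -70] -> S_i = -78 + 2*i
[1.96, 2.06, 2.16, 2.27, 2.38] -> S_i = 1.96*1.05^i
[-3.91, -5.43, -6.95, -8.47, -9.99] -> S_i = -3.91 + -1.52*i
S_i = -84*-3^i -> [-84, 252, -756, 2268, -6804]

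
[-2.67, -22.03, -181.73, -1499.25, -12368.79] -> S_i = -2.67*8.25^i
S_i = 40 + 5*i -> [40, 45, 50, 55, 60]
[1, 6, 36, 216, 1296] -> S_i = 1*6^i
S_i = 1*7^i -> [1, 7, 49, 343, 2401]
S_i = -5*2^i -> [-5, -10, -20, -40, -80]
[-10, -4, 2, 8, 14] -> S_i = -10 + 6*i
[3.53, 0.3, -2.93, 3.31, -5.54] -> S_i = Random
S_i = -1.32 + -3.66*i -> [-1.32, -4.98, -8.64, -12.3, -15.96]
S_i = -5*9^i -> [-5, -45, -405, -3645, -32805]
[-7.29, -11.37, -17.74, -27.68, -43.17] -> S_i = -7.29*1.56^i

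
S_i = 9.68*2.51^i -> [9.68, 24.3, 60.98, 153.07, 384.21]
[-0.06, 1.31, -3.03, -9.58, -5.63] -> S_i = Random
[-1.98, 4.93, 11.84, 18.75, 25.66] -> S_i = -1.98 + 6.91*i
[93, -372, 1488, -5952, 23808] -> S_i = 93*-4^i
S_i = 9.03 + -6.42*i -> [9.03, 2.61, -3.81, -10.23, -16.65]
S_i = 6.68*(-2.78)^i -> [6.68, -18.57, 51.63, -143.52, 398.98]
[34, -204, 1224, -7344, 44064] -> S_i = 34*-6^i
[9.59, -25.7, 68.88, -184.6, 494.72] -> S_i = 9.59*(-2.68)^i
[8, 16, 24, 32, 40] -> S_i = 8 + 8*i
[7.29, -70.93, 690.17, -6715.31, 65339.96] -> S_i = 7.29*(-9.73)^i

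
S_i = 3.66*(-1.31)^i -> [3.66, -4.79, 6.28, -8.23, 10.78]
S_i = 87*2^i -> [87, 174, 348, 696, 1392]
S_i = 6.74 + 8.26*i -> [6.74, 15.0, 23.26, 31.52, 39.78]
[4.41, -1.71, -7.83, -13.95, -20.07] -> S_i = 4.41 + -6.12*i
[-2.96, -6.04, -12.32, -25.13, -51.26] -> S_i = -2.96*2.04^i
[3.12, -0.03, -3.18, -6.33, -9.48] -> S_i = 3.12 + -3.15*i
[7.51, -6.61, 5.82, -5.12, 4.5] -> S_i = 7.51*(-0.88)^i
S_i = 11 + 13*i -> [11, 24, 37, 50, 63]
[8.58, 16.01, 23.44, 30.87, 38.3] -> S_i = 8.58 + 7.43*i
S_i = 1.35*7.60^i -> [1.35, 10.26, 77.98, 592.62, 4503.89]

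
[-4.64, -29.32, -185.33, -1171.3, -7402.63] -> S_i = -4.64*6.32^i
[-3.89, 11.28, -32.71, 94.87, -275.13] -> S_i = -3.89*(-2.90)^i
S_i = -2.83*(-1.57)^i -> [-2.83, 4.44, -6.98, 10.95, -17.19]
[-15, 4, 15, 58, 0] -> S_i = Random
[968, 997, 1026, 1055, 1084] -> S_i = 968 + 29*i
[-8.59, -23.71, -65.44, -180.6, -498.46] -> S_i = -8.59*2.76^i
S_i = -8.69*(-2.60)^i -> [-8.69, 22.59, -58.74, 152.74, -397.11]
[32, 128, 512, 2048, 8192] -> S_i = 32*4^i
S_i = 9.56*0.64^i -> [9.56, 6.12, 3.92, 2.51, 1.6]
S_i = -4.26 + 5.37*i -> [-4.26, 1.11, 6.48, 11.85, 17.22]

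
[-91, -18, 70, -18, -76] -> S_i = Random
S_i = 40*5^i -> [40, 200, 1000, 5000, 25000]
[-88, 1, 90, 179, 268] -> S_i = -88 + 89*i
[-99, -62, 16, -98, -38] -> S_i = Random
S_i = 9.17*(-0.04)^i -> [9.17, -0.37, 0.01, -0.0, 0.0]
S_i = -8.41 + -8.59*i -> [-8.41, -17.0, -25.59, -34.18, -42.77]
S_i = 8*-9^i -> [8, -72, 648, -5832, 52488]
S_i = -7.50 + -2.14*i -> [-7.5, -9.64, -11.78, -13.92, -16.06]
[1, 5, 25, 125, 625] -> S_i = 1*5^i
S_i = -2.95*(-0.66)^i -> [-2.95, 1.95, -1.29, 0.85, -0.56]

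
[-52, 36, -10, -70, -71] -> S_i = Random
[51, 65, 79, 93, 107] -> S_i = 51 + 14*i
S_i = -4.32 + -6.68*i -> [-4.32, -11.0, -17.68, -24.36, -31.04]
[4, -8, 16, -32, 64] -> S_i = 4*-2^i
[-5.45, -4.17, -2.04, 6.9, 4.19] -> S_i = Random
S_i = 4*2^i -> [4, 8, 16, 32, 64]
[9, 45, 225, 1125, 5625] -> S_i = 9*5^i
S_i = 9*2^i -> [9, 18, 36, 72, 144]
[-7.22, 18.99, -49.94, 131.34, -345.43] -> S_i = -7.22*(-2.63)^i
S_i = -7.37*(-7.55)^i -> [-7.37, 55.64, -420.11, 3171.82, -23947.23]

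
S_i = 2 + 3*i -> [2, 5, 8, 11, 14]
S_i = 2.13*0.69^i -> [2.13, 1.47, 1.01, 0.7, 0.48]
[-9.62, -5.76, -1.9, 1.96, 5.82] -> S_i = -9.62 + 3.86*i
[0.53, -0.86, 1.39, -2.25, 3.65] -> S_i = 0.53*(-1.62)^i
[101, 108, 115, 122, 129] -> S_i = 101 + 7*i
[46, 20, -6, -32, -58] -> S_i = 46 + -26*i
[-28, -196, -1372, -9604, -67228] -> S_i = -28*7^i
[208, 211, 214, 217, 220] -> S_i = 208 + 3*i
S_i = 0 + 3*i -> [0, 3, 6, 9, 12]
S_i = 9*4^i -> [9, 36, 144, 576, 2304]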